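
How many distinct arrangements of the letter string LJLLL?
5! / (4! × 1!) = 5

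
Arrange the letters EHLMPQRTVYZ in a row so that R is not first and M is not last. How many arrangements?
By inclusion-exclusion: 11! - 2×(11-1)! + (11-2)! = 39916800 - 7257600 + 362880 = 33022080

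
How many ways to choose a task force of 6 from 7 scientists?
C(7,6) = 7!/(6!×1!) = 7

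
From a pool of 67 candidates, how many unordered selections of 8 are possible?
C(67,8) = 67!/(8!×59!) = 6522361560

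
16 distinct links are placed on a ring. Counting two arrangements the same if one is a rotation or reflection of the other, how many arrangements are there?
(16-1)!/2 = 1307674368000/2 = 653837184000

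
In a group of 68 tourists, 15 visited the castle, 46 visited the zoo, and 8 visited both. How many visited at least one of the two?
|A∪B| = |A| + |B| - |A∩B| = 15 + 46 - 8 = 53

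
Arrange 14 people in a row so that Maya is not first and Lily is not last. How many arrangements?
By inclusion-exclusion: 14! - 2×(14-1)! + (14-2)! = 87178291200 - 12454041600 + 479001600 = 75203251200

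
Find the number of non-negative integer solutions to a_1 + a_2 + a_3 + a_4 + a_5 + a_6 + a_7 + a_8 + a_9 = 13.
C(13+9-1, 9-1) = C(21, 8) = 203490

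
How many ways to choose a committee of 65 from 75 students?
C(75,65) = 75!/(65!×10!) = 828931106355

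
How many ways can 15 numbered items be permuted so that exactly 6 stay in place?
Choose the 6 fixed points C(15,6) = 5005, derange the rest: !9 = Σ_{j=0}^{9} (-1)^j·9!/j! = 362880 - 362880 + 181440 - 60480 + 15120 - 3024 + 504 - 72 + 9 - 1 = 133496. Product = 5005 × 133496 = 668147480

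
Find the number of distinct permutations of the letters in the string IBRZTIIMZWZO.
12! / (1! × 1! × 3! × 1! × 1! × 1! × 3! × 1!) = 13305600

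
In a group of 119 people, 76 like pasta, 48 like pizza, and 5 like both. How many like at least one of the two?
|A∪B| = |A| + |B| - |A∩B| = 76 + 48 - 5 = 119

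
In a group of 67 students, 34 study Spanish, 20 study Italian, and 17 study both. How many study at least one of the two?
|A∪B| = |A| + |B| - |A∩B| = 34 + 20 - 17 = 37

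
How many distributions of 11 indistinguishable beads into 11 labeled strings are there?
C(11+11-1, 11-1) = C(21, 10) = 352716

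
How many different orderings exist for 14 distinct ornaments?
14! = 87178291200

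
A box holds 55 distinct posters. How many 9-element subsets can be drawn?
C(55,9) = 55!/(9!×46!) = 6358402050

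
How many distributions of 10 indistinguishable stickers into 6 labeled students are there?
C(10+6-1, 6-1) = C(15, 5) = 3003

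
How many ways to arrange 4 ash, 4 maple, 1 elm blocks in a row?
9! / (4! × 4! × 1!) = 630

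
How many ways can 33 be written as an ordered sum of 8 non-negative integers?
C(33+8-1, 8-1) = C(40, 7) = 18643560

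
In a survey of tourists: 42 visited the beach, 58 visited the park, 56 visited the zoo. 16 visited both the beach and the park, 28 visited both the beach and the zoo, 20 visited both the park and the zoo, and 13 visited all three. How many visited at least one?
|A∪B∪C| = 42+58+56-16-28-20+13 = 105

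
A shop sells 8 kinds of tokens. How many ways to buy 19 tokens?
C(19+8-1, 8-1) = C(26, 7) = 657800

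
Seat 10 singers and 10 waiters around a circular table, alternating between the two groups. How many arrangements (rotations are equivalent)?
Fix one of the singers: (10-1)! ways for the remaining singers, × 10! ways for the waiters = 362880 × 3628800 = 1316818944000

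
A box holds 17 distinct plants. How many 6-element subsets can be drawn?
C(17,6) = 17!/(6!×11!) = 12376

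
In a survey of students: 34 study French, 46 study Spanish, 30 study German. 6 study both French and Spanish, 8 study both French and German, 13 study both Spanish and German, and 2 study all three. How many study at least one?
|A∪B∪C| = 34+46+30-6-8-13+2 = 85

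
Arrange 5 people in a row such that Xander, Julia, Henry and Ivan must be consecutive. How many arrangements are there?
Treat the 4 as one block: (5-4+1)! × 4! = 2 × 24 = 48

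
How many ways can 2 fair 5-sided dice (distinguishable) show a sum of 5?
Coefficient of x^5 in (x + x² + ... + x^5)^2. By inclusion-exclusion on dice exceeding 5: Σ_j (-1)^j C(2,j)·C(5-1-5j, 1) = C(2,0)·C(4,1) = 1·4 = 4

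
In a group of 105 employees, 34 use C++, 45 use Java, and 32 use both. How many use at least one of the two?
|A∪B| = |A| + |B| - |A∩B| = 34 + 45 - 32 = 47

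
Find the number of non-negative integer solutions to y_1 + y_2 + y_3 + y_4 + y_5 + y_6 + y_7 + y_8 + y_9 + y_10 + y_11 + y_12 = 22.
C(22+12-1, 12-1) = C(33, 11) = 193536720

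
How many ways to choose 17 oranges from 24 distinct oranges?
C(24,17) = 24!/(17!×7!) = 346104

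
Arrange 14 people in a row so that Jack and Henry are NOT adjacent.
Total - adjacent = 14! - (14-1)!×2 = 87178291200 - 12454041600 = 74724249600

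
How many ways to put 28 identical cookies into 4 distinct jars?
C(28+4-1, 4-1) = C(31, 3) = 4495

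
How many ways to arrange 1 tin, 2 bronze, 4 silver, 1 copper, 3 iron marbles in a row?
11! / (1! × 2! × 4! × 1! × 3!) = 138600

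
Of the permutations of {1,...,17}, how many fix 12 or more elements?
Exactly j fixed points: C(17,j)·!(17-j); sum over j ≥ 12 (derangement numbers via !m = (m-1)·(!(m-1) + !(m-2)): !0..!5 = 1, 0, 1, 2, 9, 44). Σ_{j=12}^{17} C(17,j)·!(17-j) = C(17,12)·!5 + C(17,13)·!4 + C(17,14)·!3 + C(17,15)·!2 + C(17,16)·!1 + C(17,17)·!0 = 6188·44 + 2380·9 + 680·2 + 136·1 + 17·0 + 1·1 = 295189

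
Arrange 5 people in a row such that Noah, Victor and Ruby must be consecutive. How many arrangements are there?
Treat the 3 as one block: (5-3+1)! × 3! = 6 × 6 = 36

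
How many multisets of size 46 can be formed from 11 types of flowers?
C(46+11-1, 11-1) = C(56, 10) = 35607051480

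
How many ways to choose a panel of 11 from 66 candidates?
C(66,11) = 66!/(11!×55!) = 1074082795968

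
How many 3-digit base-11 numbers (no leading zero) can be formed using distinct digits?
First digit: 10 choices (nonzero). Then descending: 10 × 10 × 9 = 900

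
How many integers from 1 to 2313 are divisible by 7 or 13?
⌊2313/7⌋ + ⌊2313/13⌋ - ⌊2313/91⌋ = 330 + 177 - 25 = 482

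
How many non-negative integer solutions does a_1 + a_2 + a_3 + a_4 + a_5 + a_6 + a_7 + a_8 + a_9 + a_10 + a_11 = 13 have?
C(13+11-1, 11-1) = C(23, 10) = 1144066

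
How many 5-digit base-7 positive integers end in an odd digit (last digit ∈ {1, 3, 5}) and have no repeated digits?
Last∈{1,3,5}. Last=0: 0. Last nonzero: 3×5×P(5,3) = 900. Total = 900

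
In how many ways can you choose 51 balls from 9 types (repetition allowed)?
C(51+9-1, 9-1) = C(59, 8) = 2217471399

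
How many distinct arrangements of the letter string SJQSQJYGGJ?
10! / (2! × 3! × 2! × 2! × 1!) = 75600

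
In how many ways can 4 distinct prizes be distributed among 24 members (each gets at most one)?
P(24,4) = 24!/(24-4)! = 255024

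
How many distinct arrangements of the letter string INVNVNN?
7! / (2! × 1! × 4!) = 105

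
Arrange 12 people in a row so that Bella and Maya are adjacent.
Treat as block: (12-1)! × 2! = 39916800 × 2 = 79833600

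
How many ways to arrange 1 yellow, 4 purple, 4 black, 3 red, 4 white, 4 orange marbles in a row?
20! / (1! × 4! × 4! × 3! × 4! × 4!) = 1222160940000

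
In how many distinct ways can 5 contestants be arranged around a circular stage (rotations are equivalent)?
Circular: fix one position, arrange the rest. (5-1)! = 24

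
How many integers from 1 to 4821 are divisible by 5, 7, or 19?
⌊4821/5⌋+⌊4821/7⌋+⌊4821/19⌋ - ⌊4821/35⌋-⌊4821/95⌋-⌊4821/133⌋ + ⌊4821/665⌋ = 964+688+253 - 137-50-36 + 7 = 1689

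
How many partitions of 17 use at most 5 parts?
By conjugation, equals partitions of 17 into parts ≤ 5. Let r_j(i) = number of partitions of i into parts ≤ j, for i = 0..17. r_1(i) = 1 for all i; r_j(i) = r_{j-1}(i) + r_j(i-j). Rows j = 2..5: ≤2: 1 1 2 2 3 3 4 4 5 5 6 6 7 7 8 8 9 9; ≤3: 1 1 2 3 4 5 7 8 10 12 14 16 19 21 24 27 30 33; ≤4: 1 1 2 3 5 6 9 11 15 18 23 27 34 39 47 54 64 72; ≤5: 1 1 2 3 5 7 10 13 18 23 30 37 47 57 70 84 101 119. r_5(17) = 119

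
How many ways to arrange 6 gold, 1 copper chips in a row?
7! / (6! × 1!) = 7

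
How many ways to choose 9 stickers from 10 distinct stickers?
C(10,9) = 10!/(9!×1!) = 10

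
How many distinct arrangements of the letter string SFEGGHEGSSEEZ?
13! / (4! × 1! × 3! × 1! × 3! × 1!) = 7207200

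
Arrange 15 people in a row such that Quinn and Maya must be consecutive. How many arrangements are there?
Treat the 2 as one block: (15-2+1)! × 2! = 87178291200 × 2 = 174356582400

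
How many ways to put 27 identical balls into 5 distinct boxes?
C(27+5-1, 5-1) = C(31, 4) = 31465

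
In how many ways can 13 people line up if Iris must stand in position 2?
Fix one position: (13-1)! = 479001600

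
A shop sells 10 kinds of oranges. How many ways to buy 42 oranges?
C(42+10-1, 10-1) = C(51, 9) = 3042312350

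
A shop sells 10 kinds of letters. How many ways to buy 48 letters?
C(48+10-1, 10-1) = C(57, 9) = 8996462475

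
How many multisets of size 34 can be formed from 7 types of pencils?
C(34+7-1, 7-1) = C(40, 6) = 3838380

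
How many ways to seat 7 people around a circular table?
Circular: fix one position, arrange the rest. (7-1)! = 720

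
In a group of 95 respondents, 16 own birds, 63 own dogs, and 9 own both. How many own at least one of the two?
|A∪B| = |A| + |B| - |A∩B| = 16 + 63 - 9 = 70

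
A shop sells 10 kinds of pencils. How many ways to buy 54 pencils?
C(54+10-1, 10-1) = C(63, 9) = 23667689815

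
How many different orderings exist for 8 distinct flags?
8! = 40320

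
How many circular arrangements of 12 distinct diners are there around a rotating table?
Circular: fix one position, arrange the rest. (12-1)! = 39916800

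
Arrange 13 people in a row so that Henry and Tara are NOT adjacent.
Total - adjacent = 13! - (13-1)!×2 = 6227020800 - 958003200 = 5269017600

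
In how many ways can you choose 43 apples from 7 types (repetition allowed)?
C(43+7-1, 7-1) = C(49, 6) = 13983816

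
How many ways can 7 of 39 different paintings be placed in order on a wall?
P(39,7) = 39!/(39-7)! = 77519922480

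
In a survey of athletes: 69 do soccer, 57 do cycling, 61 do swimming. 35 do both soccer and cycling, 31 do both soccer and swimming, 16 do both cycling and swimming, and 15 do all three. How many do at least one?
|A∪B∪C| = 69+57+61-35-31-16+15 = 120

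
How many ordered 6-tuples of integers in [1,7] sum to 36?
Coefficient of x^36 in (x + x² + ... + x^7)^6. By inclusion-exclusion on dice exceeding 7: Σ_j (-1)^j C(6,j)·C(36-1-7j, 5) = C(6,0)·C(35,5) - C(6,1)·C(28,5) + C(6,2)·C(21,5) - C(6,3)·C(14,5) + C(6,4)·C(7,5) = 1·324632 - 6·98280 + 15·20349 - 20·2002 + 15·21 = 462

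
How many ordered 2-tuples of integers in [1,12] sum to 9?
Coefficient of x^9 in (x + x² + ... + x^12)^2. By inclusion-exclusion on dice exceeding 12: Σ_j (-1)^j C(2,j)·C(9-1-12j, 1) = C(2,0)·C(8,1) = 1·8 = 8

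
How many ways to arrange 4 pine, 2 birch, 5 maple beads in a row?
11! / (4! × 2! × 5!) = 6930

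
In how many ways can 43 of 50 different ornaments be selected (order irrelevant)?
C(50,43) = 50!/(43!×7!) = 99884400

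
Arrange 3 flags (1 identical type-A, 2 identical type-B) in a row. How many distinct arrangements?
3! / (1! × 2!) = 3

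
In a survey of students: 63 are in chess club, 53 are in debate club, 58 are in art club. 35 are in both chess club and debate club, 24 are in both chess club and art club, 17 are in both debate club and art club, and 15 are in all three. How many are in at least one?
|A∪B∪C| = 63+53+58-35-24-17+15 = 113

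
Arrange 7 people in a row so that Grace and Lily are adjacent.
Treat as block: (7-1)! × 2! = 720 × 2 = 1440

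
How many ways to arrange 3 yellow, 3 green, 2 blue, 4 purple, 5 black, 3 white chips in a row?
20! / (3! × 3! × 2! × 4! × 5! × 3!) = 1955457504000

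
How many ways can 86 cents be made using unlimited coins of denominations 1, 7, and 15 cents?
Coefficient of x^86 in 1/(1-x^1) · 1/(1-x^7) · 1/(1-x^15). Case on j = number of 15-cent coins (j = 0..5); remainder r = 86 - 15j is made from {1,7} in ⌊r/7⌋+1 ways. r = 86, 71, 56, 41, 26, 11 → 13 + 11 + 9 + 6 + 4 + 2 = 45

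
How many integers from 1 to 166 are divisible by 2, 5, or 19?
⌊166/2⌋+⌊166/5⌋+⌊166/19⌋ - ⌊166/10⌋-⌊166/38⌋-⌊166/95⌋ + ⌊166/190⌋ = 83+33+8 - 16-4-1 + 0 = 103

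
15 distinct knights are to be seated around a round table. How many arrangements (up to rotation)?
Circular: fix one position, arrange the rest. (15-1)! = 87178291200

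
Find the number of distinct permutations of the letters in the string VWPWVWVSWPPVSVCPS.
17! / (5! × 1! × 3! × 4! × 4!) = 857656800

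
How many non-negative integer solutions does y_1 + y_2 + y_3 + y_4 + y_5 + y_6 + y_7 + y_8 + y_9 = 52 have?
C(52+9-1, 9-1) = C(60, 8) = 2558620845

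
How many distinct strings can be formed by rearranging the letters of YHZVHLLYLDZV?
12! / (1! × 2! × 2! × 2! × 2! × 3!) = 4989600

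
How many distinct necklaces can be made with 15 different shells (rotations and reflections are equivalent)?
(15-1)!/2 = 87178291200/2 = 43589145600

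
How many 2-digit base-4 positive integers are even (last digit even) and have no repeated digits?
Last∈{0,2}. Last=0: 3. Last nonzero: 1×2×P(2,0) = 2. Total = 5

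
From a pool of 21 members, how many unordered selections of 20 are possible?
C(21,20) = 21!/(20!×1!) = 21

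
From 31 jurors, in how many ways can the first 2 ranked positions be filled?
P(31,2) = 31!/(31-2)! = 930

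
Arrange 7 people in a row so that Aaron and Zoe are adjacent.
Treat as block: (7-1)! × 2! = 720 × 2 = 1440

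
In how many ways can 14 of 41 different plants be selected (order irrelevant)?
C(41,14) = 41!/(14!×27!) = 35240152720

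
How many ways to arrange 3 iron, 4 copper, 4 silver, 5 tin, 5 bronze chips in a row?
21! / (3! × 4! × 4! × 5! × 5!) = 1026615189600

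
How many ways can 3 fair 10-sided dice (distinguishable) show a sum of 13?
Coefficient of x^13 in (x + x² + ... + x^10)^3. By inclusion-exclusion on dice exceeding 10: Σ_j (-1)^j C(3,j)·C(13-1-10j, 2) = C(3,0)·C(12,2) - C(3,1)·C(2,2) = 1·66 - 3·1 = 63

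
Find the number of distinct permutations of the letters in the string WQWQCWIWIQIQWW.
14! / (3! × 4! × 6! × 1!) = 840840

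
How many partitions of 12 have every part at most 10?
Let r_j(i) = number of partitions of i into parts ≤ j, for i = 0..12. r_1(i) = 1 for all i; r_j(i) = r_{j-1}(i) + r_j(i-j). Rows j = 2..10: ≤2: 1 1 2 2 3 3 4 4 5 5 6 6 7; ≤3: 1 1 2 3 4 5 7 8 10 12 14 16 19; ≤4: 1 1 2 3 5 6 9 11 15 18 23 27 34; ≤5: 1 1 2 3 5 7 10 13 18 23 30 37 47; ≤6: 1 1 2 3 5 7 11 14 20 26 35 44 58; ≤7: 1 1 2 3 5 7 11 15 21 28 38 49 65; ≤8: 1 1 2 3 5 7 11 15 22 29 40 52 70; ≤9: 1 1 2 3 5 7 11 15 22 30 41 54 73; ≤10: 1 1 2 3 5 7 11 15 22 30 42 55 75. r_10(12) = 75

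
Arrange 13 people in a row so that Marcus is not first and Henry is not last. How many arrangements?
By inclusion-exclusion: 13! - 2×(13-1)! + (13-2)! = 6227020800 - 958003200 + 39916800 = 5308934400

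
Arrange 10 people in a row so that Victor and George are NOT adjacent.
Total - adjacent = 10! - (10-1)!×2 = 3628800 - 725760 = 2903040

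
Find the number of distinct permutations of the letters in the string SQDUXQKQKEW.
11! / (1! × 3! × 1! × 1! × 1! × 2! × 1! × 1!) = 3326400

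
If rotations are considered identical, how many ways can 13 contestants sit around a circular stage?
Circular: fix one position, arrange the rest. (13-1)! = 479001600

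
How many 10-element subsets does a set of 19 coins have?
C(19,10) = 19!/(10!×9!) = 92378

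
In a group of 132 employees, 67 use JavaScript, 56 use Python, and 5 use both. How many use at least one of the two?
|A∪B| = |A| + |B| - |A∩B| = 67 + 56 - 5 = 118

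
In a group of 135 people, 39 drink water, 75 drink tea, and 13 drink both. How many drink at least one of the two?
|A∪B| = |A| + |B| - |A∩B| = 39 + 75 - 13 = 101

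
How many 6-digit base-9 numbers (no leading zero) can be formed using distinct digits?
First digit: 8 choices (nonzero). Then descending: 8 × 8 × 7 × 6 × 5 × 4 = 53760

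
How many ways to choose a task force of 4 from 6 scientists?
C(6,4) = 6!/(4!×2!) = 15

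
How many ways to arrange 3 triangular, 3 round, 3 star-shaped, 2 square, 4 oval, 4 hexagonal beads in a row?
19! / (3! × 3! × 3! × 2! × 4! × 4!) = 488864376000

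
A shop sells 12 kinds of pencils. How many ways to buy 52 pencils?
C(52+12-1, 12-1) = C(63, 11) = 615790256823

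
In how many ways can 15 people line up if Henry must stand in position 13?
Fix one position: (15-1)! = 87178291200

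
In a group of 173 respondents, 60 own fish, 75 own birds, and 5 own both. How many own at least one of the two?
|A∪B| = |A| + |B| - |A∩B| = 60 + 75 - 5 = 130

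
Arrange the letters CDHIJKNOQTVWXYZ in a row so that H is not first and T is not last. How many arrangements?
By inclusion-exclusion: 15! - 2×(15-1)! + (15-2)! = 1307674368000 - 174356582400 + 6227020800 = 1139544806400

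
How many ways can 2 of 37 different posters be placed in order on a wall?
P(37,2) = 37!/(37-2)! = 1332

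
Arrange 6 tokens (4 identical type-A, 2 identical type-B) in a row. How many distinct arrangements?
6! / (4! × 2!) = 15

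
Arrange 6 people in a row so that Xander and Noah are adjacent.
Treat as block: (6-1)! × 2! = 120 × 2 = 240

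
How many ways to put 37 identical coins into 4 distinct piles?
C(37+4-1, 4-1) = C(40, 3) = 9880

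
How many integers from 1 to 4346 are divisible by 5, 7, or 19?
⌊4346/5⌋+⌊4346/7⌋+⌊4346/19⌋ - ⌊4346/35⌋-⌊4346/95⌋-⌊4346/133⌋ + ⌊4346/665⌋ = 869+620+228 - 124-45-32 + 6 = 1522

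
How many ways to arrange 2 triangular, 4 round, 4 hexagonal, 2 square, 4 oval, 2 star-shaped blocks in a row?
18! / (2! × 4! × 4! × 2! × 4! × 2!) = 57891834000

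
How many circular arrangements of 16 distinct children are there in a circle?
Circular: fix one position, arrange the rest. (16-1)! = 1307674368000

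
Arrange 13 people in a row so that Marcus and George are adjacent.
Treat as block: (13-1)! × 2! = 479001600 × 2 = 958003200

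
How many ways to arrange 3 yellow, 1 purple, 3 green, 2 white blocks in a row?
9! / (3! × 1! × 3! × 2!) = 5040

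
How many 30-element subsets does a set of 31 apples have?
C(31,30) = 31!/(30!×1!) = 31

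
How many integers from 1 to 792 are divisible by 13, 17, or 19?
⌊792/13⌋+⌊792/17⌋+⌊792/19⌋ - ⌊792/221⌋-⌊792/247⌋-⌊792/323⌋ + ⌊792/4199⌋ = 60+46+41 - 3-3-2 + 0 = 139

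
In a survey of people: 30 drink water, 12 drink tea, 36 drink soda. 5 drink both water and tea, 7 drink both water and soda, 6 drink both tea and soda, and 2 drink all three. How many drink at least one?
|A∪B∪C| = 30+12+36-5-7-6+2 = 62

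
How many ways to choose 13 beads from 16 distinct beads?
C(16,13) = 16!/(13!×3!) = 560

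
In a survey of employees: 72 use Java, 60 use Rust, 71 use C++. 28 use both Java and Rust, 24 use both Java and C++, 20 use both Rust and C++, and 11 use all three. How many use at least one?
|A∪B∪C| = 72+60+71-28-24-20+11 = 142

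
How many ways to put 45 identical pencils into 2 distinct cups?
C(45+2-1, 2-1) = C(46, 1) = 46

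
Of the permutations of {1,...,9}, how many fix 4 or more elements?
Exactly j fixed points: C(9,j)·!(9-j); sum over j ≥ 4 (derangement numbers via !m = (m-1)·(!(m-1) + !(m-2)): !0..!5 = 1, 0, 1, 2, 9, 44). Σ_{j=4}^{9} C(9,j)·!(9-j) = C(9,4)·!5 + C(9,5)·!4 + C(9,6)·!3 + C(9,7)·!2 + C(9,8)·!1 + C(9,9)·!0 = 126·44 + 126·9 + 84·2 + 36·1 + 9·0 + 1·1 = 6883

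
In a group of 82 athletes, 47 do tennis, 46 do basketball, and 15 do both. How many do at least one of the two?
|A∪B| = |A| + |B| - |A∩B| = 47 + 46 - 15 = 78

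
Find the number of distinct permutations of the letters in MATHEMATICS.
11! / (2! × 2! × 2! × 1! × 1! × 1! × 1! × 1!) = 4989600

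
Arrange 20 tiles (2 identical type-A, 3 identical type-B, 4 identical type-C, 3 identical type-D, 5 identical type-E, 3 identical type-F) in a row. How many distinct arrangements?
20! / (2! × 3! × 4! × 3! × 5! × 3!) = 1955457504000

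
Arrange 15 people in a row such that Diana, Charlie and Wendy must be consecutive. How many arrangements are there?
Treat the 3 as one block: (15-3+1)! × 3! = 6227020800 × 6 = 37362124800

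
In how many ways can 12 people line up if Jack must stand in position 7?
Fix one position: (12-1)! = 39916800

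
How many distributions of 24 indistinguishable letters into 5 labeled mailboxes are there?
C(24+5-1, 5-1) = C(28, 4) = 20475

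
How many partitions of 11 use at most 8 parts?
By conjugation, equals partitions of 11 into parts ≤ 8. Let r_j(i) = number of partitions of i into parts ≤ j, for i = 0..11. r_1(i) = 1 for all i; r_j(i) = r_{j-1}(i) + r_j(i-j). Rows j = 2..8: ≤2: 1 1 2 2 3 3 4 4 5 5 6 6; ≤3: 1 1 2 3 4 5 7 8 10 12 14 16; ≤4: 1 1 2 3 5 6 9 11 15 18 23 27; ≤5: 1 1 2 3 5 7 10 13 18 23 30 37; ≤6: 1 1 2 3 5 7 11 14 20 26 35 44; ≤7: 1 1 2 3 5 7 11 15 21 28 38 49; ≤8: 1 1 2 3 5 7 11 15 22 29 40 52. r_8(11) = 52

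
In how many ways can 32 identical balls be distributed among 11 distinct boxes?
C(32+11-1, 11-1) = C(42, 10) = 1471442973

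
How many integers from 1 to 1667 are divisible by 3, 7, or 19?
⌊1667/3⌋+⌊1667/7⌋+⌊1667/19⌋ - ⌊1667/21⌋-⌊1667/57⌋-⌊1667/133⌋ + ⌊1667/399⌋ = 555+238+87 - 79-29-12 + 4 = 764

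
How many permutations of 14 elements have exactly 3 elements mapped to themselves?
Choose the 3 fixed points C(14,3) = 364, derange the rest: !11 = Σ_{j=0}^{11} (-1)^j·11!/j! = 39916800 - 39916800 + 19958400 - 6652800 + 1663200 - 332640 + 55440 - 7920 + 990 - 110 + 11 - 1 = 14684570. Product = 364 × 14684570 = 5345183480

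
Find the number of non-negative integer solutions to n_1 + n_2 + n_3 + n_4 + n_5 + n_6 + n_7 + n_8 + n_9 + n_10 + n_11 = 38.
C(38+11-1, 11-1) = C(48, 10) = 6540715896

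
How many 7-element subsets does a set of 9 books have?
C(9,7) = 9!/(7!×2!) = 36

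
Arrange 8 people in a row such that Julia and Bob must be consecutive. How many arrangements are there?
Treat the 2 as one block: (8-2+1)! × 2! = 5040 × 2 = 10080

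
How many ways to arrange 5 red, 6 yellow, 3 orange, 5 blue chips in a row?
19! / (5! × 6! × 3! × 5!) = 1955457504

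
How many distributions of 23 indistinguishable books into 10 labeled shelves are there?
C(23+10-1, 10-1) = C(32, 9) = 28048800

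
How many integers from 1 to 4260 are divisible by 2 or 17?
⌊4260/2⌋ + ⌊4260/17⌋ - ⌊4260/34⌋ = 2130 + 250 - 125 = 2255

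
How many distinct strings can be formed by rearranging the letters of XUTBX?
5! / (1! × 2! × 1! × 1!) = 60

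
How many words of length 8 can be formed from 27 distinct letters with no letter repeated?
P(27,8) = 27!/(27-8)! = 89513424000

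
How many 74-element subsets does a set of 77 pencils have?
C(77,74) = 77!/(74!×3!) = 73150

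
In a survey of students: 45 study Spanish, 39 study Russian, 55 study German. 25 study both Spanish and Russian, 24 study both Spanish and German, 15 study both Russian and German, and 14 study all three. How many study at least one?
|A∪B∪C| = 45+39+55-25-24-15+14 = 89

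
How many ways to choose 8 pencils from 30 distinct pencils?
C(30,8) = 30!/(8!×22!) = 5852925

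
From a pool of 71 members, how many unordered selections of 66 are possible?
C(71,66) = 71!/(66!×5!) = 13019909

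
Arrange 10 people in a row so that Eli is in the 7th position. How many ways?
Fix one position: (10-1)! = 362880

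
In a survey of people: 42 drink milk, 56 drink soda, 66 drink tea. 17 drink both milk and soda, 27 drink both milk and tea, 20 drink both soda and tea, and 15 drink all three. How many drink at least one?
|A∪B∪C| = 42+56+66-17-27-20+15 = 115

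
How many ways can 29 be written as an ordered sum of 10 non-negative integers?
C(29+10-1, 10-1) = C(38, 9) = 163011640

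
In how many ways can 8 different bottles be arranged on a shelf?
8! = 40320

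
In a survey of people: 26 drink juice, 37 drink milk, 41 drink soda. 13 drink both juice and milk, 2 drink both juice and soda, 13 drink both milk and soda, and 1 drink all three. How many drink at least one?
|A∪B∪C| = 26+37+41-13-2-13+1 = 77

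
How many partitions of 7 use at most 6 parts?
By conjugation, equals partitions of 7 into parts ≤ 6. Let r_j(i) = number of partitions of i into parts ≤ j, for i = 0..7. r_1(i) = 1 for all i; r_j(i) = r_{j-1}(i) + r_j(i-j). Rows j = 2..6: ≤2: 1 1 2 2 3 3 4 4; ≤3: 1 1 2 3 4 5 7 8; ≤4: 1 1 2 3 5 6 9 11; ≤5: 1 1 2 3 5 7 10 13; ≤6: 1 1 2 3 5 7 11 14. r_6(7) = 14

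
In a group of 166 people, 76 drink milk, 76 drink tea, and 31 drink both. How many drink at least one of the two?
|A∪B| = |A| + |B| - |A∩B| = 76 + 76 - 31 = 121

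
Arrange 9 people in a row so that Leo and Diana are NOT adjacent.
Total - adjacent = 9! - (9-1)!×2 = 362880 - 80640 = 282240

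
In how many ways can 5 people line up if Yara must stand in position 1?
Fix one position: (5-1)! = 24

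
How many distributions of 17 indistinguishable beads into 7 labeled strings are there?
C(17+7-1, 7-1) = C(23, 6) = 100947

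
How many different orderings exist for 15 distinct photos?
15! = 1307674368000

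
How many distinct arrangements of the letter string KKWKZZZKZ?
9! / (4! × 1! × 4!) = 630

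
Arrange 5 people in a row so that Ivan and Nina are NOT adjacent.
Total - adjacent = 5! - (5-1)!×2 = 120 - 48 = 72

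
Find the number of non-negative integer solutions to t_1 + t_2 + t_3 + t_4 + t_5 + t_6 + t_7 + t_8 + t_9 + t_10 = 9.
C(9+10-1, 10-1) = C(18, 9) = 48620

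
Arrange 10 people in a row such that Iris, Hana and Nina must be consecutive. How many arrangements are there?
Treat the 3 as one block: (10-3+1)! × 3! = 40320 × 6 = 241920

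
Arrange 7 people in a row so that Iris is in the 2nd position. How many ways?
Fix one position: (7-1)! = 720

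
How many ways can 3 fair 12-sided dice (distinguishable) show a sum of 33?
Coefficient of x^33 in (x + x² + ... + x^12)^3. By inclusion-exclusion on dice exceeding 12: Σ_j (-1)^j C(3,j)·C(33-1-12j, 2) = C(3,0)·C(32,2) - C(3,1)·C(20,2) + C(3,2)·C(8,2) = 1·496 - 3·190 + 3·28 = 10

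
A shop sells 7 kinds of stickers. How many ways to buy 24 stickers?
C(24+7-1, 7-1) = C(30, 6) = 593775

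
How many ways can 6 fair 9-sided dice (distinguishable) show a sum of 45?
Coefficient of x^45 in (x + x² + ... + x^9)^6. By inclusion-exclusion on dice exceeding 9: Σ_j (-1)^j C(6,j)·C(45-1-9j, 5) = C(6,0)·C(44,5) - C(6,1)·C(35,5) + C(6,2)·C(26,5) - C(6,3)·C(17,5) + C(6,4)·C(8,5) = 1·1086008 - 6·324632 + 15·65780 - 20·6188 + 15·56 = 1996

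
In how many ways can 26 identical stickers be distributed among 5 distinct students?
C(26+5-1, 5-1) = C(30, 4) = 27405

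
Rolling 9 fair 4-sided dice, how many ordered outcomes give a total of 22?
Coefficient of x^22 in (x + x² + ... + x^4)^9. By inclusion-exclusion on dice exceeding 4: Σ_j (-1)^j C(9,j)·C(22-1-4j, 8) = C(9,0)·C(21,8) - C(9,1)·C(17,8) + C(9,2)·C(13,8) - C(9,3)·C(9,8) = 1·203490 - 9·24310 + 36·1287 - 84·9 = 30276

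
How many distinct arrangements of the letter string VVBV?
4! / (1! × 3!) = 4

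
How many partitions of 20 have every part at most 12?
Let r_j(i) = number of partitions of i into parts ≤ j, for i = 0..20. r_1(i) = 1 for all i; r_j(i) = r_{j-1}(i) + r_j(i-j). Rows j = 2..12: ≤2: 1 1 2 2 3 3 4 4 5 5 6 6 7 7 8 8 9 9 10 10 11; ≤3: 1 1 2 3 4 5 7 8 10 12 14 16 19 21 24 27 30 33 37 40 44; ≤4: 1 1 2 3 5 6 9 11 15 18 23 27 34 39 47 54 64 72 84 94 108; ≤5: 1 1 2 3 5 7 10 13 18 23 30 37 47 57 70 84 101 119 141 164 192; ≤6: 1 1 2 3 5 7 11 14 20 26 35 44 58 71 90 110 136 163 199 235 282; ≤7: 1 1 2 3 5 7 11 15 21 28 38 49 65 82 105 131 164 201 248 300 364; ≤8: 1 1 2 3 5 7 11 15 22 29 40 52 70 89 116 146 186 230 288 352 434; ≤9: 1 1 2 3 5 7 11 15 22 30 41 54 73 94 123 157 201 252 318 393 488; ≤10: 1 1 2 3 5 7 11 15 22 30 42 55 75 97 128 164 212 267 340 423 530; ≤11: 1 1 2 3 5 7 11 15 22 30 42 56 76 99 131 169 219 278 355 445 560; ≤12: 1 1 2 3 5 7 11 15 22 30 42 56 77 100 133 172 224 285 366 460 582. r_12(20) = 582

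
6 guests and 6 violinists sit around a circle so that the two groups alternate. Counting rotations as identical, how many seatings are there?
Fix one of the guests: (6-1)! ways for the remaining guests, × 6! ways for the violinists = 120 × 720 = 86400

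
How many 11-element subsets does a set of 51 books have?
C(51,11) = 51!/(11!×40!) = 47626016970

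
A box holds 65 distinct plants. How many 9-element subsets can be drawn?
C(65,9) = 65!/(9!×56!) = 31966749880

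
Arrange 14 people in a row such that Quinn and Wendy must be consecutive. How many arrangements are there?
Treat the 2 as one block: (14-2+1)! × 2! = 6227020800 × 2 = 12454041600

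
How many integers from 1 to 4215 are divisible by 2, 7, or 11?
⌊4215/2⌋+⌊4215/7⌋+⌊4215/11⌋ - ⌊4215/14⌋-⌊4215/22⌋-⌊4215/77⌋ + ⌊4215/154⌋ = 2107+602+383 - 301-191-54 + 27 = 2573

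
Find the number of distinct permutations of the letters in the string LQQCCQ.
6! / (2! × 3! × 1!) = 60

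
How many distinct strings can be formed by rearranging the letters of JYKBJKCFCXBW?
12! / (2! × 1! × 2! × 1! × 1! × 2! × 2! × 1!) = 29937600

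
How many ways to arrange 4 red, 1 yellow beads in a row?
5! / (4! × 1!) = 5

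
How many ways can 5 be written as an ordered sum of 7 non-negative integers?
C(5+7-1, 7-1) = C(11, 6) = 462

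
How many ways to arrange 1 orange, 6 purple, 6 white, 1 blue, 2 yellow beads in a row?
16! / (1! × 6! × 6! × 1! × 2!) = 20180160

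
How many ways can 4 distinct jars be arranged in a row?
4! = 24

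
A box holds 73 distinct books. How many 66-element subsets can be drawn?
C(73,66) = 73!/(66!×7!) = 1629348612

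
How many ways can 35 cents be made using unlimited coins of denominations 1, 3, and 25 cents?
Coefficient of x^35 in 1/(1-x^1) · 1/(1-x^3) · 1/(1-x^25). Case on j = number of 25-cent coins (j = 0..1); remainder r = 35 - 25j is made from {1,3} in ⌊r/3⌋+1 ways. r = 35, 10 → 12 + 4 = 16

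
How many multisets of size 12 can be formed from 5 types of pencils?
C(12+5-1, 5-1) = C(16, 4) = 1820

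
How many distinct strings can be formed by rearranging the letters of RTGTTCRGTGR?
11! / (1! × 3! × 3! × 4!) = 46200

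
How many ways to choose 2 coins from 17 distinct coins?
C(17,2) = 17!/(2!×15!) = 136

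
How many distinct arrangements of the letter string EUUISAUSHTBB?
12! / (2! × 1! × 2! × 1! × 1! × 1! × 1! × 3!) = 19958400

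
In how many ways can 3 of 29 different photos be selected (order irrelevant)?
C(29,3) = 29!/(3!×26!) = 3654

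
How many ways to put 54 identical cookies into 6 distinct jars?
C(54+6-1, 6-1) = C(59, 5) = 5006386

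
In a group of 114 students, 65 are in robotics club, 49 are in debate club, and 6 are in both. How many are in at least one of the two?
|A∪B| = |A| + |B| - |A∩B| = 65 + 49 - 6 = 108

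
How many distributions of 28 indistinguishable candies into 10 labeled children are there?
C(28+10-1, 10-1) = C(37, 9) = 124403620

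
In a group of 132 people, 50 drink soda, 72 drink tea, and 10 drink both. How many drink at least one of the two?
|A∪B| = |A| + |B| - |A∩B| = 50 + 72 - 10 = 112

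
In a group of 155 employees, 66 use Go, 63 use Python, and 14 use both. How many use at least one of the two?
|A∪B| = |A| + |B| - |A∩B| = 66 + 63 - 14 = 115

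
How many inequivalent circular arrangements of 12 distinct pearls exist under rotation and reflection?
(12-1)!/2 = 39916800/2 = 19958400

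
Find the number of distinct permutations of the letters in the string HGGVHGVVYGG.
11! / (1! × 5! × 2! × 3!) = 27720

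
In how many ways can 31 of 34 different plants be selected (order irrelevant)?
C(34,31) = 34!/(31!×3!) = 5984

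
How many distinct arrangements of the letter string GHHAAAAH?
8! / (4! × 1! × 3!) = 280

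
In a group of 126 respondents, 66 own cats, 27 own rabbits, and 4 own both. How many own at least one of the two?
|A∪B| = |A| + |B| - |A∩B| = 66 + 27 - 4 = 89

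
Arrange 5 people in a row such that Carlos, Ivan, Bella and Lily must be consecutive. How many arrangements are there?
Treat the 4 as one block: (5-4+1)! × 4! = 2 × 24 = 48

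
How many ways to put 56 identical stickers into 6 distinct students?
C(56+6-1, 6-1) = C(61, 5) = 5949147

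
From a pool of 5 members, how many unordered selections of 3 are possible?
C(5,3) = 5!/(3!×2!) = 10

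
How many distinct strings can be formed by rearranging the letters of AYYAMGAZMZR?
11! / (2! × 1! × 1! × 2! × 3! × 2!) = 831600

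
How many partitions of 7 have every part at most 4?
Let r_j(i) = number of partitions of i into parts ≤ j, for i = 0..7. r_1(i) = 1 for all i; r_j(i) = r_{j-1}(i) + r_j(i-j). Rows j = 2..4: ≤2: 1 1 2 2 3 3 4 4; ≤3: 1 1 2 3 4 5 7 8; ≤4: 1 1 2 3 5 6 9 11. r_4(7) = 11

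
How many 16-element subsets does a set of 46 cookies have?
C(46,16) = 46!/(16!×30!) = 991493848554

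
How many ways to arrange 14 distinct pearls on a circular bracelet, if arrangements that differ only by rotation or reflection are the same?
(14-1)!/2 = 6227020800/2 = 3113510400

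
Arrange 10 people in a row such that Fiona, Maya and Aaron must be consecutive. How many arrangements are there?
Treat the 3 as one block: (10-3+1)! × 3! = 40320 × 6 = 241920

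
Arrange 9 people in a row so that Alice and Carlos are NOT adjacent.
Total - adjacent = 9! - (9-1)!×2 = 362880 - 80640 = 282240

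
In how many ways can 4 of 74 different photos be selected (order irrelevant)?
C(74,4) = 74!/(4!×70!) = 1150626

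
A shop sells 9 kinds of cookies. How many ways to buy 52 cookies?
C(52+9-1, 9-1) = C(60, 8) = 2558620845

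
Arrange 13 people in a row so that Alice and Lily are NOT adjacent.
Total - adjacent = 13! - (13-1)!×2 = 6227020800 - 958003200 = 5269017600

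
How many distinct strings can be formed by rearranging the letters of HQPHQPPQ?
8! / (2! × 3! × 3!) = 560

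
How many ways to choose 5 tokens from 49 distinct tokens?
C(49,5) = 49!/(5!×44!) = 1906884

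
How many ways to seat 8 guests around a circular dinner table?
Circular: fix one position, arrange the rest. (8-1)! = 5040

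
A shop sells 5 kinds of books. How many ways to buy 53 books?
C(53+5-1, 5-1) = C(57, 4) = 395010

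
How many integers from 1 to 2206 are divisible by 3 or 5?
⌊2206/3⌋ + ⌊2206/5⌋ - ⌊2206/15⌋ = 735 + 441 - 147 = 1029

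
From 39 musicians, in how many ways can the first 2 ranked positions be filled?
P(39,2) = 39!/(39-2)! = 1482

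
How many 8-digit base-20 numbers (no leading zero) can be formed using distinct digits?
First digit: 19 choices (nonzero). Then descending: 19 × 19 × 18 × 17 × 16 × 15 × 14 × 13 = 4825154880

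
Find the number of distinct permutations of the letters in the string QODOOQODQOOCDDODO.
17! / (1! × 3! × 5! × 8!) = 12252240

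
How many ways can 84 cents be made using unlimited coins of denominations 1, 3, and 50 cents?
Coefficient of x^84 in 1/(1-x^1) · 1/(1-x^3) · 1/(1-x^50). Case on j = number of 50-cent coins (j = 0..1); remainder r = 84 - 50j is made from {1,3} in ⌊r/3⌋+1 ways. r = 84, 34 → 29 + 12 = 41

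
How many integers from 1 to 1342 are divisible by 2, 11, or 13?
⌊1342/2⌋+⌊1342/11⌋+⌊1342/13⌋ - ⌊1342/22⌋-⌊1342/26⌋-⌊1342/143⌋ + ⌊1342/286⌋ = 671+122+103 - 61-51-9 + 4 = 779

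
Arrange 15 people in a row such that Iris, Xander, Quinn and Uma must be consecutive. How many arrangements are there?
Treat the 4 as one block: (15-4+1)! × 4! = 479001600 × 24 = 11496038400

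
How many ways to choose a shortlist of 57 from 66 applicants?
C(66,57) = 66!/(57!×9!) = 37014131440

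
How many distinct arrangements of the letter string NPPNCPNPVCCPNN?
14! / (5! × 1! × 3! × 5!) = 1009008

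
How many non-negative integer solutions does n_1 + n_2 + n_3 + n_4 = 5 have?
C(5+4-1, 4-1) = C(8, 3) = 56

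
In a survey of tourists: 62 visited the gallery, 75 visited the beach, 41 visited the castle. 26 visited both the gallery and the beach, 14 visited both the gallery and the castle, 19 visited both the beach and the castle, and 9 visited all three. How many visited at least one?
|A∪B∪C| = 62+75+41-26-14-19+9 = 128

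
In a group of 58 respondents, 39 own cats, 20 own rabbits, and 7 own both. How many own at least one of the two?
|A∪B| = |A| + |B| - |A∩B| = 39 + 20 - 7 = 52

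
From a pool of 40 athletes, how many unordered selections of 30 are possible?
C(40,30) = 40!/(30!×10!) = 847660528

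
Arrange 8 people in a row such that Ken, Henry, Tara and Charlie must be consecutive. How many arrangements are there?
Treat the 4 as one block: (8-4+1)! × 4! = 120 × 24 = 2880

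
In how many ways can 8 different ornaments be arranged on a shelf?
8! = 40320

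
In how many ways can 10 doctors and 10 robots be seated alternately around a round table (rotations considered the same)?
Fix one of the doctors: (10-1)! ways for the remaining doctors, × 10! ways for the robots = 362880 × 3628800 = 1316818944000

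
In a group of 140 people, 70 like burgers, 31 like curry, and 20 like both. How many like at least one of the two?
|A∪B| = |A| + |B| - |A∩B| = 70 + 31 - 20 = 81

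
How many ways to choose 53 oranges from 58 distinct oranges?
C(58,53) = 58!/(53!×5!) = 4582116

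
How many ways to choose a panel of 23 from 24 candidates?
C(24,23) = 24!/(23!×1!) = 24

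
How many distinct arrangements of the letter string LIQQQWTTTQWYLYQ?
15! / (2! × 2! × 1! × 5! × 3! × 2!) = 227026800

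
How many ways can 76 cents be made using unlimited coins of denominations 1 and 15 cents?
Coefficient of x^76 in 1/(1-x^1) · 1/(1-x^15). Use j coins of 15 for j = 0..⌊76/15⌋ = 5, the rest in 1s: 5 + 1 = 6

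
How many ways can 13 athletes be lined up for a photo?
13! = 6227020800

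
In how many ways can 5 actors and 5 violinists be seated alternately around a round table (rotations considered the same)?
Fix one of the actors: (5-1)! ways for the remaining actors, × 5! ways for the violinists = 24 × 120 = 2880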